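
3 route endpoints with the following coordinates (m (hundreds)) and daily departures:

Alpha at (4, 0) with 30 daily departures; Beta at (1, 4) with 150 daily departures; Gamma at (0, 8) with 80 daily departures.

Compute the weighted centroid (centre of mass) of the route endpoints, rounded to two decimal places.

(1.04, 4.77)

The minimiser of Σwᵢ‖p−pᵢ‖² is the weighted centroid p* = (Σwᵢpᵢ)/(Σwᵢ).
Σwᵢ = 260.
Σwᵢxᵢ = 30·4 + 150·1 + 80·0 = 270.
Σwᵢyᵢ = 30·0 + 150·4 + 80·8 = 1240.
x* = 270/260 = 1.04, y* = 1240/260 = 4.77.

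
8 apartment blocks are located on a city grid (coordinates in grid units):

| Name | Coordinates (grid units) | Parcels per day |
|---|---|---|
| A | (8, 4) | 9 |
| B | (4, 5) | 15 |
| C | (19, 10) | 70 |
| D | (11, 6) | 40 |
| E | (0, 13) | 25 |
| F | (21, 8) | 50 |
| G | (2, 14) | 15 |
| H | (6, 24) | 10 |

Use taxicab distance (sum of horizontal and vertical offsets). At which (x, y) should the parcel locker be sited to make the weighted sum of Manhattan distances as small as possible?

Manhattan distance separates: Σwᵢ(|x−xᵢ|+|y−yᵢ|) = Σwᵢ|x−xᵢ| + Σwᵢ|y−yᵢ|, so x and y are optimised independently as 1-D weighted medians.
Total weight W = 234; half = 117.
x-coordinate, sorted with cumulative weight:
  x=0 (E, w=25) cum 25
  x=2 (G, w=15) cum 40
  x=4 (B, w=15) cum 55
  x=6 (H, w=10) cum 65
  x=8 (A, w=9) cum 74
  x=11 (D, w=40) cum 114
  x=19 (C, w=70) cum 184  ← median
  x=21 (F, w=50) cum 234
⇒ x* = 19
y-coordinate, sorted with cumulative weight:
  y=4 (A, w=9) cum 9
  y=5 (B, w=15) cum 24
  y=6 (D, w=40) cum 64
  y=8 (F, w=50) cum 114
  y=10 (C, w=70) cum 184  ← median
  y=13 (E, w=25) cum 209
  y=14 (G, w=15) cum 224
  y=24 (H, w=10) cum 234
⇒ y* = 10

(19, 10)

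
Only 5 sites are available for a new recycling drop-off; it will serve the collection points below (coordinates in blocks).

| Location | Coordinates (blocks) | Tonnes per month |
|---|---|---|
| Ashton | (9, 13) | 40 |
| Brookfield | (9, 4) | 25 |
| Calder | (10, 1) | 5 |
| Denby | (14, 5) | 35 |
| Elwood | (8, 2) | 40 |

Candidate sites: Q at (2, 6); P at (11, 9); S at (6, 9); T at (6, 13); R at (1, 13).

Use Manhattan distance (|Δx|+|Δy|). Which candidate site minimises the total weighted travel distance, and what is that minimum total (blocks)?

P, total 1105 blocks

Total weighted distance at each candidate:
  Q (2, 6): total = 1705
  P (11, 9): total = 1105
  S (6, 9): total = 1320
  T (6, 13): total = 1580
  R (1, 13): total = 2305
Minimum is at P with total 1105 blocks.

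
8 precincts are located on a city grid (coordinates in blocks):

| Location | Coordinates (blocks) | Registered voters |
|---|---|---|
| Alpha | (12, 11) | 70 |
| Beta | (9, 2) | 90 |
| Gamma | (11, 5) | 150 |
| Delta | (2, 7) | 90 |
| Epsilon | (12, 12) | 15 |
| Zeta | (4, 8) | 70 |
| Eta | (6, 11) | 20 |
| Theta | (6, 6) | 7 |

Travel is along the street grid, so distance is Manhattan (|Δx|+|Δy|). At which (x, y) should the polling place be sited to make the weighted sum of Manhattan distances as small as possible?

Manhattan distance separates: Σwᵢ(|x−xᵢ|+|y−yᵢ|) = Σwᵢ|x−xᵢ| + Σwᵢ|y−yᵢ|, so x and y are optimised independently as 1-D weighted medians.
Total weight W = 512; half = 256.
x-coordinate, sorted with cumulative weight:
  x=2 (Delta, w=90) cum 90
  x=4 (Zeta, w=70) cum 160
  x=6 (Eta, w=20) cum 180
  x=6 (Theta, w=7) cum 187
  x=9 (Beta, w=90) cum 277  ← median
  x=11 (Gamma, w=150) cum 427
  x=12 (Alpha, w=70) cum 497
  x=12 (Epsilon, w=15) cum 512
⇒ x* = 9
y-coordinate, sorted with cumulative weight:
  y=2 (Beta, w=90) cum 90
  y=5 (Gamma, w=150) cum 240
  y=6 (Theta, w=7) cum 247
  y=7 (Delta, w=90) cum 337  ← median
  y=8 (Zeta, w=70) cum 407
  y=11 (Alpha, w=70) cum 477
  y=11 (Eta, w=20) cum 497
  y=12 (Epsilon, w=15) cum 512
⇒ y* = 7

(9, 7)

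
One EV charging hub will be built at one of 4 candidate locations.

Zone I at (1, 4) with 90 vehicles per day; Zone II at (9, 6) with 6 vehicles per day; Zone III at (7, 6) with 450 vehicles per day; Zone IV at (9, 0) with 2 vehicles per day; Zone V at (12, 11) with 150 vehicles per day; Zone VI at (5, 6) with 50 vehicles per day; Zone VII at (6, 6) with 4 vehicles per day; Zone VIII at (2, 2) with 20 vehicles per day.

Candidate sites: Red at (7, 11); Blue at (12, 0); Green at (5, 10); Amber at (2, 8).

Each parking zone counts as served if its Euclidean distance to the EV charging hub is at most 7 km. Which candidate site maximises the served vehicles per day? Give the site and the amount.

Coverage radius r = 7 km; a point is covered iff (Δx)²+(Δy)² ≤ 7² = 49.
  Red (7, 11): covers {Zone II, Zone III, Zone V, Zone VI, Zone VII} → 660
  Blue (12, 0): covers {Zone II, Zone IV} → 8
  Green (5, 10): covers {Zone II, Zone III, Zone VI, Zone VII} → 510
  Amber (2, 8): covers {Zone I, Zone III, Zone VI, Zone VII, Zone VIII} → 614
Maximum coverage at Red: 660 vehicles per day.

Red, covering 660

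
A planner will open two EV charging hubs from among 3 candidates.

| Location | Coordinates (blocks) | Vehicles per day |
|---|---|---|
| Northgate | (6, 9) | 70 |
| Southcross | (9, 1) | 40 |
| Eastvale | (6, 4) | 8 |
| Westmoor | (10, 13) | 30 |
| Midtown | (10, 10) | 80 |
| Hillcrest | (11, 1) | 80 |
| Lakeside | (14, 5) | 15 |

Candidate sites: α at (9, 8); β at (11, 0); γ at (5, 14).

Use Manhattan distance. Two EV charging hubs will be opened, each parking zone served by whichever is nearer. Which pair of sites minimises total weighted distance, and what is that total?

{α, β}, total 1076

Evaluate every pair (each demand assigned to the nearer of the two):
  {α, β}: total = 1076
  {β, γ}: total = 1712
  {α, γ}: total = 1876
Best pair: {α, β} with total 1076.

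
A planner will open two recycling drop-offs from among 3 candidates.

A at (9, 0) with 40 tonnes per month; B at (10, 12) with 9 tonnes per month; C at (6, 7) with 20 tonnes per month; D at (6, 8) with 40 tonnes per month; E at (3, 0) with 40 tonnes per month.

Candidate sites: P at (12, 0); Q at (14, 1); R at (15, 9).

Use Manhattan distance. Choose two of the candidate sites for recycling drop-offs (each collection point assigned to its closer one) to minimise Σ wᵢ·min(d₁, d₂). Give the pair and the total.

{P, R}, total 1172

Evaluate every pair (each demand assigned to the nearer of the two):
  {P, R}: total = 1172
  {Q, R}: total = 1412
  {P, Q}: total = 1426
Best pair: {P, R} with total 1172.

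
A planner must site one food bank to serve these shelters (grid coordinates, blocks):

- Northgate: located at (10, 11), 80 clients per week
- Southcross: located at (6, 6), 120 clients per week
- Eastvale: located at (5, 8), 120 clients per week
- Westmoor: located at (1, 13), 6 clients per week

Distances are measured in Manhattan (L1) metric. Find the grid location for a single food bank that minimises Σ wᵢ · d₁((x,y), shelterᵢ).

Manhattan distance separates: Σwᵢ(|x−xᵢ|+|y−yᵢ|) = Σwᵢ|x−xᵢ| + Σwᵢ|y−yᵢ|, so x and y are optimised independently as 1-D weighted medians.
Total weight W = 326; half = 163.
x-coordinate, sorted with cumulative weight:
  x=1 (Westmoor, w=6) cum 6
  x=5 (Eastvale, w=120) cum 126
  x=6 (Southcross, w=120) cum 246  ← median
  x=10 (Northgate, w=80) cum 326
⇒ x* = 6
y-coordinate, sorted with cumulative weight:
  y=6 (Southcross, w=120) cum 120
  y=8 (Eastvale, w=120) cum 240  ← median
  y=11 (Northgate, w=80) cum 320
  y=13 (Westmoor, w=6) cum 326
⇒ y* = 8

(6, 8)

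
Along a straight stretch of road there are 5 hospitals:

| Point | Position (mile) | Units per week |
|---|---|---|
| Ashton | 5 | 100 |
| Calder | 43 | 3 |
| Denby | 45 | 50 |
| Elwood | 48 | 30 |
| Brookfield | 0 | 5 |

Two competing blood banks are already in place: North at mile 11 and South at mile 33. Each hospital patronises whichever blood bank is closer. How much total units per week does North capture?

105

The indifferent point is the midpoint (11+33)/2 = 22; hospitals left of it (closer to North at 11) go to North, those right go to South.
  Brookfield at 0 (w=5) → North
  Ashton at 5 (w=100) → North
  Calder at 43 (w=3) → South
  Denby at 45 (w=50) → South
  Elwood at 48 (w=30) → South
North captures 105; South captures 83.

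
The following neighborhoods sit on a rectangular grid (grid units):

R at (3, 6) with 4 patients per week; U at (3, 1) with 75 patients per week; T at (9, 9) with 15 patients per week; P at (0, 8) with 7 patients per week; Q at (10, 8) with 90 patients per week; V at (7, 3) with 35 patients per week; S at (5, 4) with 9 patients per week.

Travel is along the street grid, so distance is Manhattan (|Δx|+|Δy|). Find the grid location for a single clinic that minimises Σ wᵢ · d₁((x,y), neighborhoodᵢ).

(7, 4)

Manhattan distance separates: Σwᵢ(|x−xᵢ|+|y−yᵢ|) = Σwᵢ|x−xᵢ| + Σwᵢ|y−yᵢ|, so x and y are optimised independently as 1-D weighted medians.
Total weight W = 235; half = 117.5.
x-coordinate, sorted with cumulative weight:
  x=0 (P, w=7) cum 7
  x=3 (R, w=4) cum 11
  x=3 (U, w=75) cum 86
  x=5 (S, w=9) cum 95
  x=7 (V, w=35) cum 130  ← median
  x=9 (T, w=15) cum 145
  x=10 (Q, w=90) cum 235
⇒ x* = 7
y-coordinate, sorted with cumulative weight:
  y=1 (U, w=75) cum 75
  y=3 (V, w=35) cum 110
  y=4 (S, w=9) cum 119  ← median
  y=6 (R, w=4) cum 123
  y=8 (P, w=7) cum 130
  y=8 (Q, w=90) cum 220
  y=9 (T, w=15) cum 235
⇒ y* = 4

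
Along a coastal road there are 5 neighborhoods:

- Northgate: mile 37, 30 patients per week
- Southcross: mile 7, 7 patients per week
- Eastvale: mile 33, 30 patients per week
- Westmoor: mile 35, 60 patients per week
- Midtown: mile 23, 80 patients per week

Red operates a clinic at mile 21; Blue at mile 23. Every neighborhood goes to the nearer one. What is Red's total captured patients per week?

The indifferent point is the midpoint (21+23)/2 = 22; neighborhoods left of it (closer to Red at 21) go to Red, those right go to Blue.
  Southcross at 7 (w=7) → Red
  Midtown at 23 (w=80) → Blue
  Eastvale at 33 (w=30) → Blue
  Westmoor at 35 (w=60) → Blue
  Northgate at 37 (w=30) → Blue
Red captures 7; Blue captures 200.

7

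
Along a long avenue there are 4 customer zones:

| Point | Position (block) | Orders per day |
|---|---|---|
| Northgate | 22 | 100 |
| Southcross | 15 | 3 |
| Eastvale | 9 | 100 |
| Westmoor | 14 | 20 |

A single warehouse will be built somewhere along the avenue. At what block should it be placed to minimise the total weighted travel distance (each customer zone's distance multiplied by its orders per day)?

x = 14

For a sum of weighted absolute distances on a line, the optimum is the weighted median (not the mean). Total weight W = 223; half-weight = 111.5.
Sort by position and accumulate weight:
  block 9 (Eastvale, w=100) → cum 100
  block 14 (Westmoor, w=20) → cum 120  ≥ 111.5 → median here
  block 15 (Southcross, w=3) → cum 123
  block 22 (Northgate, w=100) → cum 223
Optimal location: block 14.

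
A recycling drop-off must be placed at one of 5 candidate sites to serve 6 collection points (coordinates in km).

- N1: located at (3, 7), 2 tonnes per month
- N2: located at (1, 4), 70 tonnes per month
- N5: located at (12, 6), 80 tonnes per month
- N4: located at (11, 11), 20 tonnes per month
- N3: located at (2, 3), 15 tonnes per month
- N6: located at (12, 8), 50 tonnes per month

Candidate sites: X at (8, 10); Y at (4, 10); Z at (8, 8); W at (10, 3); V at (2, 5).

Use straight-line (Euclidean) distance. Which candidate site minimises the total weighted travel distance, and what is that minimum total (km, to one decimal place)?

Z, total 1334.3 km

Total weighted distance at each candidate:
  X (8, 10): total = 1534.7
  Y (4, 10): total = 1854.4
  Z (8, 8): total = 1334.3
  W (10, 3): total = 1488.9
  V (2, 5): total = 1675.8
Minimum is at Z with total 1334.3 km.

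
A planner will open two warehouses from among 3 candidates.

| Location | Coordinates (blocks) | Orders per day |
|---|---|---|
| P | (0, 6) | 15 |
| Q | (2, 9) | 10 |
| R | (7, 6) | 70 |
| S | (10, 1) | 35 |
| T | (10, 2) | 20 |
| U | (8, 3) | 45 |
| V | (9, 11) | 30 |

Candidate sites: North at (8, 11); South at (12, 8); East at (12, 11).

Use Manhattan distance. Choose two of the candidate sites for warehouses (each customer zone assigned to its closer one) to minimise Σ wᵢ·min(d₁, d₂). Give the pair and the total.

Evaluate every pair (each demand assigned to the nearer of the two):
  {North, South}: total = 1560
  {North, East}: total = 1725
  {South, East}: total = 1780
Best pair: {North, South} with total 1560.

{North, South}, total 1560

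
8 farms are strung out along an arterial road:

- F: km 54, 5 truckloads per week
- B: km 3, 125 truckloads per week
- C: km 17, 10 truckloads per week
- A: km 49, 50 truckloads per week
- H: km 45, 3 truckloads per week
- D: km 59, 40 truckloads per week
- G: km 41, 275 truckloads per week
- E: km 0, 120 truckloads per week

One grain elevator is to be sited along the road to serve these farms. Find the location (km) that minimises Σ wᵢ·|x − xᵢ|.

For a sum of weighted absolute distances on a line, the optimum is the weighted median (not the mean). Total weight W = 628; half-weight = 314.
Sort by position and accumulate weight:
  km 0 (E, w=120) → cum 120
  km 3 (B, w=125) → cum 245
  km 17 (C, w=10) → cum 255
  km 41 (G, w=275) → cum 530  ≥ 314 → median here
  km 45 (H, w=3) → cum 533
  km 49 (A, w=50) → cum 583
  km 54 (F, w=5) → cum 588
  km 59 (D, w=40) → cum 628
Optimal location: km 41.

x = 41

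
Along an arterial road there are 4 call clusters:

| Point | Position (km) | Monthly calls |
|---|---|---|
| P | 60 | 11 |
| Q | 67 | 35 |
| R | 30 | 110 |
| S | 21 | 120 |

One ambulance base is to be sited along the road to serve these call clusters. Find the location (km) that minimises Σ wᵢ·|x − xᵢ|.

x = 30

For a sum of weighted absolute distances on a line, the optimum is the weighted median (not the mean). Total weight W = 276; half-weight = 138.
Sort by position and accumulate weight:
  km 21 (S, w=120) → cum 120
  km 30 (R, w=110) → cum 230  ≥ 138 → median here
  km 60 (P, w=11) → cum 241
  km 67 (Q, w=35) → cum 276
Optimal location: km 30.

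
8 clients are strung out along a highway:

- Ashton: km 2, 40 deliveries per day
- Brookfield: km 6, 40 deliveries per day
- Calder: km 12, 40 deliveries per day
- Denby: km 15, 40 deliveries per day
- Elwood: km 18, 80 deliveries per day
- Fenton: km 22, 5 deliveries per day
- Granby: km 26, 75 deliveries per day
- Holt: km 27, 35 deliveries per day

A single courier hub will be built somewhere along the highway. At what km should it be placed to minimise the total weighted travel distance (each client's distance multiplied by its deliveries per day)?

x = 18

For a sum of weighted absolute distances on a line, the optimum is the weighted median (not the mean). Total weight W = 355; half-weight = 177.5.
Sort by position and accumulate weight:
  km 2 (Ashton, w=40) → cum 40
  km 6 (Brookfield, w=40) → cum 80
  km 12 (Calder, w=40) → cum 120
  km 15 (Denby, w=40) → cum 160
  km 18 (Elwood, w=80) → cum 240  ≥ 177.5 → median here
  km 22 (Fenton, w=5) → cum 245
  km 26 (Granby, w=75) → cum 320
  km 27 (Holt, w=35) → cum 355
Optimal location: km 18.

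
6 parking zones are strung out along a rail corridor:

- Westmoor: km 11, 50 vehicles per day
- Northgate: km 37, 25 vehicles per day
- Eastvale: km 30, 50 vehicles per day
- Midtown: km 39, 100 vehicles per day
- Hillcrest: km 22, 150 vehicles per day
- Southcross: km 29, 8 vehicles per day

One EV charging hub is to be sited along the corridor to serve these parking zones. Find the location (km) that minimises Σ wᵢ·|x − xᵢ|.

For a sum of weighted absolute distances on a line, the optimum is the weighted median (not the mean). Total weight W = 383; half-weight = 191.5.
Sort by position and accumulate weight:
  km 11 (Westmoor, w=50) → cum 50
  km 22 (Hillcrest, w=150) → cum 200  ≥ 191.5 → median here
  km 29 (Southcross, w=8) → cum 208
  km 30 (Eastvale, w=50) → cum 258
  km 37 (Northgate, w=25) → cum 283
  km 39 (Midtown, w=100) → cum 383
Optimal location: km 22.

x = 22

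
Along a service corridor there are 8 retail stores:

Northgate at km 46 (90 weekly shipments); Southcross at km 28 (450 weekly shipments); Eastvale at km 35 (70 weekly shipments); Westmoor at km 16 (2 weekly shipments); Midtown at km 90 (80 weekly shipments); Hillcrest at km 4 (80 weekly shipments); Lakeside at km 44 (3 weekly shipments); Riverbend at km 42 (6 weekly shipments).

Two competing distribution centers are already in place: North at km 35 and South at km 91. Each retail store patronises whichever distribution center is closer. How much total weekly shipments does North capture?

701

The indifferent point is the midpoint (35+91)/2 = 63; retail stores left of it (closer to North at 35) go to North, those right go to South.
  Hillcrest at 4 (w=80) → North
  Westmoor at 16 (w=2) → North
  Southcross at 28 (w=450) → North
  Eastvale at 35 (w=70) → North
  Riverbend at 42 (w=6) → North
  Lakeside at 44 (w=3) → North
  Northgate at 46 (w=90) → North
  Midtown at 90 (w=80) → South
North captures 701; South captures 80.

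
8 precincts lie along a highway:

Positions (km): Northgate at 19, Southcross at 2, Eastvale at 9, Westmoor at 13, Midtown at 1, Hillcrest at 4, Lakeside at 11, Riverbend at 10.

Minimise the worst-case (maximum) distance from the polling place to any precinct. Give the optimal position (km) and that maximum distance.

The 1-center on a line is the midpoint of the two extreme points: leftmost at 1, rightmost at 19.
Optimal location = (1 + 19)/2 = 10; maximum distance = (19 − 1)/2 = 9.

location 10, max distance 9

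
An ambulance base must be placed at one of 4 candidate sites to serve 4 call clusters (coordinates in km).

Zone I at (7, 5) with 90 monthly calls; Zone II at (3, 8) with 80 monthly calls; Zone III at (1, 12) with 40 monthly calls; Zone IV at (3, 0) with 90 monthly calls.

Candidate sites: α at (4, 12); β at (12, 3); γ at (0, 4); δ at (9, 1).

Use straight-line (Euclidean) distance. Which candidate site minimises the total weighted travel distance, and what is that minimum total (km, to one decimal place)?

Total weighted distance at each candidate:
  α (4, 12): total = 2219.0
  β (12, 3): total = 2730.6
  γ (0, 4): total = 1808.9
  δ (9, 1): total = 2231.6
Minimum is at γ with total 1808.9 km.

γ, total 1808.9 km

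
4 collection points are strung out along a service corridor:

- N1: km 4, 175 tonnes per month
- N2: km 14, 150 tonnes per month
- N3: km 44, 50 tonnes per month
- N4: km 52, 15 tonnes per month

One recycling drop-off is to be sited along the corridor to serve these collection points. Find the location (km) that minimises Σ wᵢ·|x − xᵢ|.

x = 14

For a sum of weighted absolute distances on a line, the optimum is the weighted median (not the mean). Total weight W = 390; half-weight = 195.
Sort by position and accumulate weight:
  km 4 (N1, w=175) → cum 175
  km 14 (N2, w=150) → cum 325  ≥ 195 → median here
  km 44 (N3, w=50) → cum 375
  km 52 (N4, w=15) → cum 390
Optimal location: km 14.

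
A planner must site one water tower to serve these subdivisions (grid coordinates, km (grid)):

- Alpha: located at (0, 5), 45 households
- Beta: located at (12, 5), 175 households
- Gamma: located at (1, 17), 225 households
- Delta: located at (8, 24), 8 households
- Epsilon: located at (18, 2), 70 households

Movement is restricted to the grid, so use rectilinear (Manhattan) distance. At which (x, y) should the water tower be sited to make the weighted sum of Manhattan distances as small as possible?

(1, 5)

Manhattan distance separates: Σwᵢ(|x−xᵢ|+|y−yᵢ|) = Σwᵢ|x−xᵢ| + Σwᵢ|y−yᵢ|, so x and y are optimised independently as 1-D weighted medians.
Total weight W = 523; half = 261.5.
x-coordinate, sorted with cumulative weight:
  x=0 (Alpha, w=45) cum 45
  x=1 (Gamma, w=225) cum 270  ← median
  x=8 (Delta, w=8) cum 278
  x=12 (Beta, w=175) cum 453
  x=18 (Epsilon, w=70) cum 523
⇒ x* = 1
y-coordinate, sorted with cumulative weight:
  y=2 (Epsilon, w=70) cum 70
  y=5 (Alpha, w=45) cum 115
  y=5 (Beta, w=175) cum 290  ← median
  y=17 (Gamma, w=225) cum 515
  y=24 (Delta, w=8) cum 523
⇒ y* = 5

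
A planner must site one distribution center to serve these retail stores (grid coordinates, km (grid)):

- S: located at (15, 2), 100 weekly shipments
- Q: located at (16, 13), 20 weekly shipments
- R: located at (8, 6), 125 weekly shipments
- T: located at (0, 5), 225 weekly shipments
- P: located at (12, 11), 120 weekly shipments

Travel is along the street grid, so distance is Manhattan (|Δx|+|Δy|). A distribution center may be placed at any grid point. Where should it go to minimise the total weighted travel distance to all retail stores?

Manhattan distance separates: Σwᵢ(|x−xᵢ|+|y−yᵢ|) = Σwᵢ|x−xᵢ| + Σwᵢ|y−yᵢ|, so x and y are optimised independently as 1-D weighted medians.
Total weight W = 590; half = 295.
x-coordinate, sorted with cumulative weight:
  x=0 (T, w=225) cum 225
  x=8 (R, w=125) cum 350  ← median
  x=12 (P, w=120) cum 470
  x=15 (S, w=100) cum 570
  x=16 (Q, w=20) cum 590
⇒ x* = 8
y-coordinate, sorted with cumulative weight:
  y=2 (S, w=100) cum 100
  y=5 (T, w=225) cum 325  ← median
  y=6 (R, w=125) cum 450
  y=11 (P, w=120) cum 570
  y=13 (Q, w=20) cum 590
⇒ y* = 5

(8, 5)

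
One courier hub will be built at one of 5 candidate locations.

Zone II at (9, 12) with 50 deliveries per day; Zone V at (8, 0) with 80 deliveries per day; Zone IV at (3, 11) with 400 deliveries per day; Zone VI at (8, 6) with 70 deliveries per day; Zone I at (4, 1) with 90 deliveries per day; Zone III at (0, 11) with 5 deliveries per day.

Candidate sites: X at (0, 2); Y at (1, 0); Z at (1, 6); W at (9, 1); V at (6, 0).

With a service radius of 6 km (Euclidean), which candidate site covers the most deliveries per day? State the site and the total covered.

Z, covering 495

Coverage radius r = 6 km; a point is covered iff (Δx)²+(Δy)² ≤ 6² = 36.
  X (0, 2): covers {Zone I} → 90
  Y (1, 0): covers {Zone I} → 90
  Z (1, 6): covers {Zone IV, Zone I, Zone III} → 495
  W (9, 1): covers {Zone V, Zone VI, Zone I} → 240
  V (6, 0): covers {Zone V, Zone I} → 170
Maximum coverage at Z: 495 deliveries per day.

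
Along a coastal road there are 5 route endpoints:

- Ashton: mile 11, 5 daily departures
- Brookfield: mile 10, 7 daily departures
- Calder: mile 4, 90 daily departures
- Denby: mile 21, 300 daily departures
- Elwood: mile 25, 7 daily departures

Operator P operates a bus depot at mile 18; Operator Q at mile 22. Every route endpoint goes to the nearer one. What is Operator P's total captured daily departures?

The indifferent point is the midpoint (18+22)/2 = 20; route endpoints left of it (closer to Operator P at 18) go to Operator P, those right go to Operator Q.
  Calder at 4 (w=90) → Operator P
  Brookfield at 10 (w=7) → Operator P
  Ashton at 11 (w=5) → Operator P
  Denby at 21 (w=300) → Operator Q
  Elwood at 25 (w=7) → Operator Q
Operator P captures 102; Operator Q captures 307.

102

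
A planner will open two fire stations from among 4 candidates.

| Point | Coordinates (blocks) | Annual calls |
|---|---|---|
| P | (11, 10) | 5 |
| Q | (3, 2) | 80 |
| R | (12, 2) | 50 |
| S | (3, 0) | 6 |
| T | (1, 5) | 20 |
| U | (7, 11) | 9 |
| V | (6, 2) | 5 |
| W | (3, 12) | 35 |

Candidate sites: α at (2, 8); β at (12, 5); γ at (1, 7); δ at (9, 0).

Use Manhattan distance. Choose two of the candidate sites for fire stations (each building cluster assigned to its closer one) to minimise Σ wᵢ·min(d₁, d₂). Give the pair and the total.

Evaluate every pair (each demand assigned to the nearer of the two):
  {α, β}: total = 1166
  {β, γ}: total = 1214
  {α, δ}: total = 1253
  {γ, δ}: total = 1306
  {β, δ}: total = 1760
  {α, γ}: total = 1806
Best pair: {α, β} with total 1166.

{α, β}, total 1166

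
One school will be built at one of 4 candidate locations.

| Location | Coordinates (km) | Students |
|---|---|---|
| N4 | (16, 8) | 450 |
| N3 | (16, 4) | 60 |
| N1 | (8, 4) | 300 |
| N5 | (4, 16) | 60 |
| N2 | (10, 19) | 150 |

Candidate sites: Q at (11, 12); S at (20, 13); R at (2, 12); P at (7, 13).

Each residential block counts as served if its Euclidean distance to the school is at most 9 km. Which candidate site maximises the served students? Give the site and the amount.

Coverage radius r = 9 km; a point is covered iff (Δx)²+(Δy)² ≤ 9² = 81.
  Q (11, 12): covers {N4, N1, N5, N2} → 960
  S (20, 13): covers {N4} → 450
  R (2, 12): covers {N5} → 60
  P (7, 13): covers {N5, N2} → 210
Maximum coverage at Q: 960 students.

Q, covering 960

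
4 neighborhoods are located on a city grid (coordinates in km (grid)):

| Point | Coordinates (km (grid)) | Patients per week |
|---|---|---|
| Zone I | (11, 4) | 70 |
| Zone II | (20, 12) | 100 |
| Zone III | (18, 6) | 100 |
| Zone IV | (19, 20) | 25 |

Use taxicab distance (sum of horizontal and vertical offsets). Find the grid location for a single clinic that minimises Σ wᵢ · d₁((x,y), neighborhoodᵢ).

(18, 6)

Manhattan distance separates: Σwᵢ(|x−xᵢ|+|y−yᵢ|) = Σwᵢ|x−xᵢ| + Σwᵢ|y−yᵢ|, so x and y are optimised independently as 1-D weighted medians.
Total weight W = 295; half = 147.5.
x-coordinate, sorted with cumulative weight:
  x=11 (Zone I, w=70) cum 70
  x=18 (Zone III, w=100) cum 170  ← median
  x=19 (Zone IV, w=25) cum 195
  x=20 (Zone II, w=100) cum 295
⇒ x* = 18
y-coordinate, sorted with cumulative weight:
  y=4 (Zone I, w=70) cum 70
  y=6 (Zone III, w=100) cum 170  ← median
  y=12 (Zone II, w=100) cum 270
  y=20 (Zone IV, w=25) cum 295
⇒ y* = 6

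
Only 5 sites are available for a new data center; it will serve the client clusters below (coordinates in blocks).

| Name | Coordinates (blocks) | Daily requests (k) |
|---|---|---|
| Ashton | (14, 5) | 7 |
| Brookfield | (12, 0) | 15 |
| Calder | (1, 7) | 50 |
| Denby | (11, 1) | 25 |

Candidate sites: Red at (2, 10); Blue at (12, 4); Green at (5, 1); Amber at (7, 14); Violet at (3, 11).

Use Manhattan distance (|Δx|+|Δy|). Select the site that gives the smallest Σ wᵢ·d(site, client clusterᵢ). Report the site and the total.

Green, total 861 blocks

Total weighted distance at each candidate:
  Red (2, 10): total = 1069
  Blue (12, 4): total = 881
  Green (5, 1): total = 861
  Amber (7, 14): total = 1472
  Violet (3, 11): total = 1169
Minimum is at Green with total 861 blocks.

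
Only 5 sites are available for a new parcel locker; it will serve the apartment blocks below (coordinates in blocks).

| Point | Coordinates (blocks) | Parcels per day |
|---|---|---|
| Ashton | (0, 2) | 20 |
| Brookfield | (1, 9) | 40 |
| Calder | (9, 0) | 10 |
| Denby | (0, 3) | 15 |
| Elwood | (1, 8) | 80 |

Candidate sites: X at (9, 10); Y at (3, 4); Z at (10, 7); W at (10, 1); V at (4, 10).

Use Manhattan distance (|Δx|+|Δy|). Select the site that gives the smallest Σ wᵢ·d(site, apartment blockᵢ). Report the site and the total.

Total weighted distance at each candidate:
  X (9, 10): total = 1840
  Y (3, 4): total = 1020
  Z (10, 7): total = 1830
  W (10, 1): total = 2380
  V (4, 10): total = 1115
Minimum is at Y with total 1020 blocks.

Y, total 1020 blocks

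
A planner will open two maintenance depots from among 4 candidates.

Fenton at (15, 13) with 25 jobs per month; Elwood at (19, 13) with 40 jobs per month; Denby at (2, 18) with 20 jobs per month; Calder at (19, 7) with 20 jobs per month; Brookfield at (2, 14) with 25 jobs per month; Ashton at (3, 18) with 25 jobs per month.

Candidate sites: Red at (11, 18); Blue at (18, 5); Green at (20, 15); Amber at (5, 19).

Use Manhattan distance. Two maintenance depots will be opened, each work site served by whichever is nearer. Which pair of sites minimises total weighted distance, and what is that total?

Evaluate every pair (each demand assigned to the nearer of the two):
  {Green, Amber}: total = 830
  {Blue, Amber}: total = 1050
  {Red, Green}: total = 1180
  {Red, Blue}: total = 1350
  {Red, Amber}: total = 1480
  {Blue, Green}: total = 1750
Best pair: {Green, Amber} with total 830.

{Green, Amber}, total 830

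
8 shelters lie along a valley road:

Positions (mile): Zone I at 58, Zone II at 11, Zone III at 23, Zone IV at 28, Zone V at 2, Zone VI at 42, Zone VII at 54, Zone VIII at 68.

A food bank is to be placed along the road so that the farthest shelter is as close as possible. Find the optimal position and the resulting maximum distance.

location 35, max distance 33

The 1-center on a line is the midpoint of the two extreme points: leftmost at 2, rightmost at 68.
Optimal location = (2 + 68)/2 = 35; maximum distance = (68 − 2)/2 = 33.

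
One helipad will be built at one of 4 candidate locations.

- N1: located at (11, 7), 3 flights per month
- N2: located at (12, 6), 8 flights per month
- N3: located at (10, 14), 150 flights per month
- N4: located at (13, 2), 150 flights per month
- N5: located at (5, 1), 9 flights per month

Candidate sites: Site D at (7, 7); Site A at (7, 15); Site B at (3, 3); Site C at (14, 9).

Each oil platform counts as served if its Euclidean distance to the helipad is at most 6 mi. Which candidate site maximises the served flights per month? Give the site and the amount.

Site A, covering 150

Coverage radius r = 6 mi; a point is covered iff (Δx)²+(Δy)² ≤ 6² = 36.
  Site D (7, 7): covers {N1, N2} → 11
  Site A (7, 15): covers {N3} → 150
  Site B (3, 3): covers {N5} → 9
  Site C (14, 9): covers {N1, N2} → 11
Maximum coverage at Site A: 150 flights per month.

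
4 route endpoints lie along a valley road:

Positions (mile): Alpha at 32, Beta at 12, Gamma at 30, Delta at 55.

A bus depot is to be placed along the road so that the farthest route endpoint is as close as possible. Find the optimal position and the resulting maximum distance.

The 1-center on a line is the midpoint of the two extreme points: leftmost at 12, rightmost at 55.
Optimal location = (12 + 55)/2 = 33.5; maximum distance = (55 − 12)/2 = 21.5.

location 33.5, max distance 21.5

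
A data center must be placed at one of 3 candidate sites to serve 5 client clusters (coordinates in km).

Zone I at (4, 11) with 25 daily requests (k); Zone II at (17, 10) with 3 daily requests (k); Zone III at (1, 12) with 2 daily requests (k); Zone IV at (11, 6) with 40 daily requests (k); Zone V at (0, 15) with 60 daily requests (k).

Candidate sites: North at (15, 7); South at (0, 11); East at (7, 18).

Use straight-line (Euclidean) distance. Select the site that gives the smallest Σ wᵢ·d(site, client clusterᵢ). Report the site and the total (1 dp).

Total weighted distance at each candidate:
  North (15, 7): total = 1518.1
  South (0, 11): total = 877.2
  East (7, 18): total = 1208.7
Minimum is at South with total 877.2 km.

South, total 877.2 km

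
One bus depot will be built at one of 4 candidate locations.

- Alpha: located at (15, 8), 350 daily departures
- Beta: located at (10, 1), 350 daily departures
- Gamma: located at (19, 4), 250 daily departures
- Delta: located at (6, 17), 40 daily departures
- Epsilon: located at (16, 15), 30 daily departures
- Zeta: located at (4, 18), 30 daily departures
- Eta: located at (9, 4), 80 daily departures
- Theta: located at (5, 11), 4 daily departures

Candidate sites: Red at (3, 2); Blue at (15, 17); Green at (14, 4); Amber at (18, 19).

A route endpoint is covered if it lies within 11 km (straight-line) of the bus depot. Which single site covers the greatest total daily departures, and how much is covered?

Coverage radius r = 11 km; a point is covered iff (Δx)²+(Δy)² ≤ 11² = 121.
  Red (3, 2): covers {Beta, Eta, Theta} → 434
  Blue (15, 17): covers {Alpha, Delta, Epsilon} → 420
  Green (14, 4): covers {Alpha, Beta, Gamma, Eta} → 1030
  Amber (18, 19): covers {Epsilon} → 30
Maximum coverage at Green: 1030 daily departures.

Green, covering 1030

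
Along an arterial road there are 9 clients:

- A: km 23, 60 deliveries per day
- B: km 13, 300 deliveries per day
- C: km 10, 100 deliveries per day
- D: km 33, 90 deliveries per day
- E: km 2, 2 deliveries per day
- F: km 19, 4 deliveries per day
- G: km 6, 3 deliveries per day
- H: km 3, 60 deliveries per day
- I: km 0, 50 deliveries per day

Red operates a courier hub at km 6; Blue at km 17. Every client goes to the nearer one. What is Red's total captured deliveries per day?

215

The indifferent point is the midpoint (6+17)/2 = 11.5; clients left of it (closer to Red at 6) go to Red, those right go to Blue.
  I at 0 (w=50) → Red
  E at 2 (w=2) → Red
  H at 3 (w=60) → Red
  G at 6 (w=3) → Red
  C at 10 (w=100) → Red
  B at 13 (w=300) → Blue
  F at 19 (w=4) → Blue
  A at 23 (w=60) → Blue
  D at 33 (w=90) → Blue
Red captures 215; Blue captures 454.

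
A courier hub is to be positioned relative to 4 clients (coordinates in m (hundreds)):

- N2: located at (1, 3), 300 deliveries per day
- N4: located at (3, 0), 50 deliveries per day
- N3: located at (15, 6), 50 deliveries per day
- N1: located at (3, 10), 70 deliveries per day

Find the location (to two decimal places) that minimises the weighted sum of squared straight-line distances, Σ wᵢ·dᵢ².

(3.00, 4.04)

The minimiser of Σwᵢ‖p−pᵢ‖² is the weighted centroid p* = (Σwᵢpᵢ)/(Σwᵢ).
Σwᵢ = 470.
Σwᵢxᵢ = 300·1 + 50·3 + 50·15 + 70·3 = 1410.
Σwᵢyᵢ = 300·3 + 50·0 + 50·6 + 70·10 = 1900.
x* = 1410/470 = 3.00, y* = 1900/470 = 4.04.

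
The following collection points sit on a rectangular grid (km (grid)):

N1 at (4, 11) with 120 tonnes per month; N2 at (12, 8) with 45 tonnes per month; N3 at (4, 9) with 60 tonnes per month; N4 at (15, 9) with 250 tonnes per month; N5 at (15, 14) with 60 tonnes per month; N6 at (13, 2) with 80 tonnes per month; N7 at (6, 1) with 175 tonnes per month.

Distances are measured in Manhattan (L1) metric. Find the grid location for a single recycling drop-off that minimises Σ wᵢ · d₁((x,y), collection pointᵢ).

(12, 9)

Manhattan distance separates: Σwᵢ(|x−xᵢ|+|y−yᵢ|) = Σwᵢ|x−xᵢ| + Σwᵢ|y−yᵢ|, so x and y are optimised independently as 1-D weighted medians.
Total weight W = 790; half = 395.
x-coordinate, sorted with cumulative weight:
  x=4 (N1, w=120) cum 120
  x=4 (N3, w=60) cum 180
  x=6 (N7, w=175) cum 355
  x=12 (N2, w=45) cum 400  ← median
  x=13 (N6, w=80) cum 480
  x=15 (N4, w=250) cum 730
  x=15 (N5, w=60) cum 790
⇒ x* = 12
y-coordinate, sorted with cumulative weight:
  y=1 (N7, w=175) cum 175
  y=2 (N6, w=80) cum 255
  y=8 (N2, w=45) cum 300
  y=9 (N3, w=60) cum 360
  y=9 (N4, w=250) cum 610  ← median
  y=11 (N1, w=120) cum 730
  y=14 (N5, w=60) cum 790
⇒ y* = 9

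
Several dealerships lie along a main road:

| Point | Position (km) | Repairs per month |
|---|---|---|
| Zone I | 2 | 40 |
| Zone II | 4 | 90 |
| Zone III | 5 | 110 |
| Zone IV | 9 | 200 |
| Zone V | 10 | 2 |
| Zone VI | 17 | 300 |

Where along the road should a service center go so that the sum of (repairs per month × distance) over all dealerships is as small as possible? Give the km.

For a sum of weighted absolute distances on a line, the optimum is the weighted median (not the mean). Total weight W = 742; half-weight = 371.
Sort by position and accumulate weight:
  km 2 (Zone I, w=40) → cum 40
  km 4 (Zone II, w=90) → cum 130
  km 5 (Zone III, w=110) → cum 240
  km 9 (Zone IV, w=200) → cum 440  ≥ 371 → median here
  km 10 (Zone V, w=2) → cum 442
  km 17 (Zone VI, w=300) → cum 742
Optimal location: km 9.

x = 9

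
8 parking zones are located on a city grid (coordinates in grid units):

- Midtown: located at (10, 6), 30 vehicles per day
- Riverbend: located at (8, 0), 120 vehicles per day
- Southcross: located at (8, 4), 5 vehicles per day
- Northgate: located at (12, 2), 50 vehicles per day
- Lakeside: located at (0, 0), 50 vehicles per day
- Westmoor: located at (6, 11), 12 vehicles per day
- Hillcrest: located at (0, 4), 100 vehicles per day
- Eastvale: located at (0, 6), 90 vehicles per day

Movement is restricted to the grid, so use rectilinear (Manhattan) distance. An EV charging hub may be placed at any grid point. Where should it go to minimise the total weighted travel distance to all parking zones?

(0, 4)

Manhattan distance separates: Σwᵢ(|x−xᵢ|+|y−yᵢ|) = Σwᵢ|x−xᵢ| + Σwᵢ|y−yᵢ|, so x and y are optimised independently as 1-D weighted medians.
Total weight W = 457; half = 228.5.
x-coordinate, sorted with cumulative weight:
  x=0 (Lakeside, w=50) cum 50
  x=0 (Hillcrest, w=100) cum 150
  x=0 (Eastvale, w=90) cum 240  ← median
  x=6 (Westmoor, w=12) cum 252
  x=8 (Riverbend, w=120) cum 372
  x=8 (Southcross, w=5) cum 377
  x=10 (Midtown, w=30) cum 407
  x=12 (Northgate, w=50) cum 457
⇒ x* = 0
y-coordinate, sorted with cumulative weight:
  y=0 (Riverbend, w=120) cum 120
  y=0 (Lakeside, w=50) cum 170
  y=2 (Northgate, w=50) cum 220
  y=4 (Southcross, w=5) cum 225
  y=4 (Hillcrest, w=100) cum 325  ← median
  y=6 (Midtown, w=30) cum 355
  y=6 (Eastvale, w=90) cum 445
  y=11 (Westmoor, w=12) cum 457
⇒ y* = 4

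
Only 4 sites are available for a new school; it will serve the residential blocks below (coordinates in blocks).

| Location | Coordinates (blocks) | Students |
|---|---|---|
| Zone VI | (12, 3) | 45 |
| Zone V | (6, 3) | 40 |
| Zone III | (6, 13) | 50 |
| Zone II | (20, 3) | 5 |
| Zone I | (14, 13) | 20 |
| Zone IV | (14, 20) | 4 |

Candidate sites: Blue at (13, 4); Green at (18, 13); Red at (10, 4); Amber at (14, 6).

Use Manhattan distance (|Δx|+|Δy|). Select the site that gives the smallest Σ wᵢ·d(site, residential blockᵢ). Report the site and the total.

Total weighted distance at each candidate:
  Blue (13, 4): total = 1518
  Green (18, 13): total = 2384
  Red (10, 4): total = 1380
  Amber (14, 6): total = 1656
Minimum is at Red with total 1380 blocks.

Red, total 1380 blocks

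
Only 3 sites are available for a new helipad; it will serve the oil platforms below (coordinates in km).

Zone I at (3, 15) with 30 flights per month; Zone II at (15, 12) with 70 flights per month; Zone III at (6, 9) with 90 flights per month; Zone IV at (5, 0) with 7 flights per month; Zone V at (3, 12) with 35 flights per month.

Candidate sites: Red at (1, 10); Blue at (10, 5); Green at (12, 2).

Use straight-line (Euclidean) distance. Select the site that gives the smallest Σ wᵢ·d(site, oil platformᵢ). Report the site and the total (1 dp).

Red, total 1784.8 km

Total weighted distance at each candidate:
  Red (1, 10): total = 1784.8
  Blue (10, 5): total = 1873.5
  Green (12, 2): total = 2556.8
Minimum is at Red with total 1784.8 km.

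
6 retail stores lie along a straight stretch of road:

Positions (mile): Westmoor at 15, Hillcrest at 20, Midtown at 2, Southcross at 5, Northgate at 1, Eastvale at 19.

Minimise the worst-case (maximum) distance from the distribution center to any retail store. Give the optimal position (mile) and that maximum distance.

The 1-center on a line is the midpoint of the two extreme points: leftmost at 1, rightmost at 20.
Optimal location = (1 + 20)/2 = 10.5; maximum distance = (20 − 1)/2 = 9.5.

location 10.5, max distance 9.5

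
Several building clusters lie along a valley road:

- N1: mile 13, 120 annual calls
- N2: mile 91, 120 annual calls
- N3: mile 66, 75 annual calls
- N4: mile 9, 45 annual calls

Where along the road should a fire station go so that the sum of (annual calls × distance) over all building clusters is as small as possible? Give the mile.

x = 66

For a sum of weighted absolute distances on a line, the optimum is the weighted median (not the mean). Total weight W = 360; half-weight = 180.
Sort by position and accumulate weight:
  mile 9 (N4, w=45) → cum 45
  mile 13 (N1, w=120) → cum 165
  mile 66 (N3, w=75) → cum 240  ≥ 180 → median here
  mile 91 (N2, w=120) → cum 360
Optimal location: mile 66.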